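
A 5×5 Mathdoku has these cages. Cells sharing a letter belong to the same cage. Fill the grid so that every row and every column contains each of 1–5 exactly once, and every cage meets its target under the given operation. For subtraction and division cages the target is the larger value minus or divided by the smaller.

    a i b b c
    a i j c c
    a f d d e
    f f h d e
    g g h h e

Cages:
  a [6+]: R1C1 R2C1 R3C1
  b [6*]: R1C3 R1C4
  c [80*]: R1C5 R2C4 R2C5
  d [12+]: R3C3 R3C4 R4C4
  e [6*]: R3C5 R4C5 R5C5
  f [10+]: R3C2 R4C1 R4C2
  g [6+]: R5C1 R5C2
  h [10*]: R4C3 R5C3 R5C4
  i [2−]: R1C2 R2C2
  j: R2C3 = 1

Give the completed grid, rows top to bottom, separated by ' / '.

The 3 cells of cage c must have product 80, which forces R1C5 = 4.
Cage j is a single given cell, leaving R2C3 = 1.
Cage c has product 80, which forces R2C4 = 4.
Cage c needs product 80; hence R2C5 = 5.
Cage i's pair has difference 2, so R2C2 = 3.
Cage h needs product 10, so R5C4 = 1.
3 is placed in row 2, so R2C1 = 2.
2 is placed in column 1, leaving R5C1 = 4.
Row 5 already has 4, which forces R5C2 = 2.
2 is placed in row 5, so R5C3 = 5.
2 is placed in row 5, leaving R5C5 = 3.
Column 3 now contains 5, so R3C3 = 4.
Column 3 now contains 5, which forces R4C3 = 2.
Row 4 now contains 2, which forces R4C5 = 1.
Column 3 already has 2, leaving R1C3 = 3.
Cage b's pair has product 6, leaving R1C4 = 2.
The 3 cells of cage f must have sum 10, which forces R3C2 = 1.
1 is placed in column 5; hence R3C5 = 2.
Row 4 now contains 1, which forces R4C1 = 5.
The 3 cells of cage f must have sum 10, which forces R4C2 = 4.
Row 4 already has 5, leaving R4C4 = 3.
Row 1 already has 3, which forces R1C1 = 1.
Column 2 already has 1, so R1C2 = 5.
1 is placed in row 3, which forces R3C1 = 3.
Column 4 already has 3, which forces R3C4 = 5.

1 5 3 2 4 / 2 3 1 4 5 / 3 1 4 5 2 / 5 4 2 3 1 / 4 2 5 1 3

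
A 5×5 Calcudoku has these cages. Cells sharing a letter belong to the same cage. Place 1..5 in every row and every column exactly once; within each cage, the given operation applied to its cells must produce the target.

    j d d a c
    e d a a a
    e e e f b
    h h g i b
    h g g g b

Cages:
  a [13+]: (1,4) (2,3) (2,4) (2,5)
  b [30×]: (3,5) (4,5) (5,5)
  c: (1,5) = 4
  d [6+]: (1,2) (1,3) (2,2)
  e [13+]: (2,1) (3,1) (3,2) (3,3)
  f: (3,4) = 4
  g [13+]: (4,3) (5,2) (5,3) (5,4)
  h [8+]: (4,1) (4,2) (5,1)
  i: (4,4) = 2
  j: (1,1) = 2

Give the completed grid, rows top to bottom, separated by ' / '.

2 3 1 5 4 / 5 2 4 3 1 / 1 5 2 4 3 / 4 1 3 2 5 / 3 4 5 1 2

Cage j is given, which forces (1,1) = 2.
Cage c is a single given cell, so (1,5) = 4.
F is a freebie; hence (3,4) = 4.
Cage i is a single given cell, leaving (4,4) = 2.
Cage d needs sum 6, which forces (2,2) = 2.
The 4 cells of cage a must have sum 13, so (2,3) = 4.
The 4 cells of cage e must have sum 13, so (3,3) = 2.
Cage g needs sum 13, leaving (5,2) = 4.
The 3 cells of cage b must have product 30, which forces (5,5) = 2.
The 3 cells of cage h must have sum 8; hence (4,1) = 4.
The only place for 5 in row 1 is (1,4).
In row 2, 5 can only go at (2,1), so (2,1) = 5.
Column 1 already has 5, leaving (3,1) = 1.
The 4 cells of cage e must have sum 13, leaving (3,2) = 5.
Row 3 already has 5, so (3,5) = 3.
Column 5 already has 3, leaving (4,5) = 5.
1 is placed in column 1, which forces (5,1) = 3.
3 is placed in row 5, leaving (5,4) = 1.
Column 4 now contains 1, so (2,4) = 3.
Column 5 already has 3; hence (2,5) = 1.
Cage h has sum 8, leaving (4,2) = 1.
Cage g has sum 13, which forces (4,3) = 3.
Row 5 now contains 1, leaving (5,3) = 5.
1 is placed in column 2, which forces (1,2) = 3.
Column 3 already has 3, so (1,3) = 1.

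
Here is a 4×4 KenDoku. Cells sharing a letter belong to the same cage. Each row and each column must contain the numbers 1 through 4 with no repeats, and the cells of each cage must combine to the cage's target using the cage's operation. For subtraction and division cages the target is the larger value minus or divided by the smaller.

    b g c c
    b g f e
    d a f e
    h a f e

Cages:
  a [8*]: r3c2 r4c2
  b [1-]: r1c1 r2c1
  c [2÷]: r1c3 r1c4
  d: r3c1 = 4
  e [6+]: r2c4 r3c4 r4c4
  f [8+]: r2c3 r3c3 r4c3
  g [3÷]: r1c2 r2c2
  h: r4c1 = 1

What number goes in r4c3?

3

Cage d is a single given cell, so r3c1 = 4.
Row 3 already has 4; hence r3c2 = 2.
Cage h is given; hence r4c1 = 1.
Column 2 already has 2, which forces r4c2 = 4.
Row 4 already has 4, leaving r4c3 = 3.
Row 4 already has 3, leaving r4c4 = 2.
Cage c's pair has quotient 2; hence r1c3 = 2.
Cage f has sum 8; hence r2c3 = 4.
3 is placed in column 3; hence r3c3 = 1.
Row 3 now contains 1, leaving r3c4 = 3.
Row 1 now contains 2, so r1c1 = 3.
Row 1 already has 3, so r1c2 = 1.
Row 1 now contains 1, so r1c4 = 4.
The two cells of cage b must have difference 1, so r2c1 = 2.
Column 2 now contains 1; hence r2c2 = 3.
Column 4 now contains 3, so r2c4 = 1.
Filled in: 3 1 2 4 / 2 3 4 1 / 4 2 1 3 / 1 4 3 2.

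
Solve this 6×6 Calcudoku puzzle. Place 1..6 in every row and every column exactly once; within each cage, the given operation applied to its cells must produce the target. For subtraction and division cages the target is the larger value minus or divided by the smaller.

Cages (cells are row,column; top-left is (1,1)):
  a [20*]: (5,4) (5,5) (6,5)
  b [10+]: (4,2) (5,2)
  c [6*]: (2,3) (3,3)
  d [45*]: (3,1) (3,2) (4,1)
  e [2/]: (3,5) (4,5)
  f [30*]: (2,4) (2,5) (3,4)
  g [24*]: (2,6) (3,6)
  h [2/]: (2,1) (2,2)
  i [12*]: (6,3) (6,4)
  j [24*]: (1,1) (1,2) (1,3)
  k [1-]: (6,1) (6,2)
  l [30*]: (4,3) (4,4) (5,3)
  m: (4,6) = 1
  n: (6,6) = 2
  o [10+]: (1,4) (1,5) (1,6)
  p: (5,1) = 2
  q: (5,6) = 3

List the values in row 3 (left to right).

Cage d needs product 45; hence (3,1) = 5.
Cage d has product 45, leaving (3,2) = 3.
Cage d has product 45, leaving (4,1) = 3.
Cage m is a single given cell, so (4,6) = 1.
Cage p is given, leaving (5,1) = 2.
Q is a freebie, which forces (5,6) = 3.
Cage n is a single given cell; hence (6,6) = 2.
The two cells of cage h must have quotient 2; hence (2,2) = 2.
Cage l needs product 30; hence (5,3) = 1.
Cage k needs two cells with difference 1, which forces (6,2) = 5.
Cage c needs two cells with product 6, leaving (2,3) = 3.
The two cells of cage c must have product 6, leaving (3,3) = 2.
Column 3 already has 3; hence (6,3) = 4.
4 is placed in row 6; hence (6,4) = 3.
Cage a needs product 20, leaving (6,5) = 1.
Column 3 now contains 4, which forces (1,3) = 6.
Column 5 already has 1, so (3,5) = 4.
4 is placed in row 3, which forces (3,6) = 6.
6 is placed in column 3, which forces (4,3) = 5.
Row 4 now contains 5, leaving (4,4) = 6.
The two cells of cage e must have quotient 2; hence (4,5) = 2.
4 is placed in column 5, which forces (5,5) = 5.
4 is placed in row 6, so (6,1) = 6.
The 3 cells of cage o must have sum 10, so (1,4) = 2.
5 is placed in column 5; hence (1,5) = 3.
Cage o needs sum 10, so (1,6) = 5.
Cage f needs product 30, which forces (2,4) = 5.
5 is placed in column 5, which forces (2,5) = 6.
Column 6 already has 6; hence (2,6) = 4.
6 is placed in row 3, which forces (3,4) = 1.
Row 4 now contains 6, leaving (4,2) = 4.
Cage b's pair has sum 10, leaving (5,2) = 6.
Row 5 now contains 5, leaving (5,4) = 4.
The 3 cells of cage j must have product 24; hence (1,1) = 4.
4 is placed in column 2, which forces (1,2) = 1.
Row 2 already has 4, so (2,1) = 1.
Filled in: 4 1 6 2 3 5 / 1 2 3 5 6 4 / 5 3 2 1 4 6 / 3 4 5 6 2 1 / 2 6 1 4 5 3 / 6 5 4 3 1 2.

5 3 2 1 4 6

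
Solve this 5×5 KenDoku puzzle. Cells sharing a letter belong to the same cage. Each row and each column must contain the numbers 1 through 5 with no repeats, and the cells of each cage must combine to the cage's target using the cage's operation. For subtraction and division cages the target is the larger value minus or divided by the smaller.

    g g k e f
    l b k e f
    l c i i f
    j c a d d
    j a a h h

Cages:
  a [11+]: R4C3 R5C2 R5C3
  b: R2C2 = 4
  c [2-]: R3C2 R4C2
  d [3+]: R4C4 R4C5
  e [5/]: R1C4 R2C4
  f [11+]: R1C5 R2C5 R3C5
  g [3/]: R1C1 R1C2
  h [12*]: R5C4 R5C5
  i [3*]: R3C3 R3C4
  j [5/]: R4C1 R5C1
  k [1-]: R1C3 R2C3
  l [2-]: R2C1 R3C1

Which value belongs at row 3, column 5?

B is a freebie; hence R2C2 = 4.
Row 3 needs a 2, and only R3C5 is open for it.
Cage f has sum 11, which forces R1C5 = 4.
Column 5 already has 2; hence R2C5 = 5.
Cage d's pair has sum 3; hence R4C4 = 2.
Column 5 already has 2, which forces R4C5 = 1.
Column 5 now contains 4, leaving R5C5 = 3.
Cage e's pair has quotient 5; hence R1C4 = 5.
Row 2 now contains 5; hence R2C4 = 1.
1 is placed in column 4, so R3C4 = 3.
Row 4 already has 1, leaving R4C1 = 5.
5 is placed in row 4, leaving R4C2 = 3.
5 is placed in row 4, which forces R4C3 = 4.
The two cells of cage j must have quotient 5; hence R5C1 = 1.
3 is placed in row 5; hence R5C4 = 4.
Column 1 now contains 1; hence R1C1 = 3.
Column 2 already has 3, which forces R1C2 = 1.
Row 1 now contains 1, leaving R1C3 = 2.
The two cells of cage l must have difference 2; hence R2C1 = 2.
Column 3 now contains 2, leaving R2C3 = 3.
Column 1 now contains 1, so R3C1 = 4.
Column 2 already has 1, so R3C2 = 5.
Row 3 now contains 3; hence R3C3 = 1.
5 is placed in column 2, which forces R5C2 = 2.
Column 3 now contains 2, leaving R5C3 = 5.
Completed grid: 3 1 2 5 4 / 2 4 3 1 5 / 4 5 1 3 2 / 5 3 4 2 1 / 1 2 5 4 3.

2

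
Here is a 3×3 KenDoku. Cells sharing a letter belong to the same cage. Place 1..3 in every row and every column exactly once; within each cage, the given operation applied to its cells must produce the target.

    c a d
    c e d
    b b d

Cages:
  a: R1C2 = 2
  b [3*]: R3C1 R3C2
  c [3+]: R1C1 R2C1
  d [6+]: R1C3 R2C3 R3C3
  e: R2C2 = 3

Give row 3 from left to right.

Cage a is given, which forces R1C2 = 2.
Cage e is a single given cell; hence R2C2 = 3.
Column 2 already has 3, so R3C2 = 1.
Row 1 already has 2; hence R1C1 = 1.
Row 1 already has 1, so R1C3 = 3.
Cage c needs two cells with sum 3, leaving R2C1 = 2.
2 is placed in row 2; hence R2C3 = 1.
1 is placed in row 3; hence R3C1 = 3.
Column 3 already has 3, leaving R3C3 = 2.
Completed grid: 1 2 3 / 2 3 1 / 3 1 2.

3 1 2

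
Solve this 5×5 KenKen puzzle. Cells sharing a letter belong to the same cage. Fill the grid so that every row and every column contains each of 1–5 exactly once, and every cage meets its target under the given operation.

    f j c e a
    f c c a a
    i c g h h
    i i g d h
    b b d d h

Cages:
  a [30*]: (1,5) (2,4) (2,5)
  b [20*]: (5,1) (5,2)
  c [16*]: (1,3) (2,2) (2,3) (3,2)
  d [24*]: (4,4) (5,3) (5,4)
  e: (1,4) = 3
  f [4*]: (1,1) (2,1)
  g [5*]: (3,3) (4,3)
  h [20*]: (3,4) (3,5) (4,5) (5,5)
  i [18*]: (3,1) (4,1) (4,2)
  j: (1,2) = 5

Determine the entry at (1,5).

Cage j is given, leaving (1,2) = 5.
Cage e is given, which forces (1,4) = 3.
Row 1 now contains 3, leaving (1,5) = 2.
The 3 cells of cage i must have product 18, so (3,1) = 3.
The 3 cells of cage i must have product 18; hence (4,1) = 2.
The 3 cells of cage i must have product 18, leaving (4,2) = 3.
Row 4 already has 2, so (4,4) = 4.
5 is placed in column 2; hence (5,2) = 4.
Column 4 already has 4, so (5,4) = 2.
Cage c has product 16, which forces (1,3) = 4.
Cage c has product 16, so (2,2) = 1.
Cage c needs product 16; hence (2,3) = 2.
2 is placed in column 4, so (2,4) = 5.
Cage a has product 30, leaving (2,5) = 3.
Cage c has product 16, which forces (3,2) = 2.
2 is placed in column 4, so (3,4) = 1.
Cage h needs product 20; hence (3,5) = 4.
4 is placed in row 5, which forces (5,1) = 5.
Row 5 now contains 2, leaving (5,3) = 3.
5 is placed in row 5, so (5,5) = 1.
4 is placed in row 1, which forces (1,1) = 1.
1 is placed in row 2, so (2,1) = 4.
Row 3 now contains 1, so (3,3) = 5.
Cage g needs two cells with product 5; hence (4,3) = 1.
Column 5 already has 1, leaving (4,5) = 5.
Filled in: 1 5 4 3 2 / 4 1 2 5 3 / 3 2 5 1 4 / 2 3 1 4 5 / 5 4 3 2 1.

2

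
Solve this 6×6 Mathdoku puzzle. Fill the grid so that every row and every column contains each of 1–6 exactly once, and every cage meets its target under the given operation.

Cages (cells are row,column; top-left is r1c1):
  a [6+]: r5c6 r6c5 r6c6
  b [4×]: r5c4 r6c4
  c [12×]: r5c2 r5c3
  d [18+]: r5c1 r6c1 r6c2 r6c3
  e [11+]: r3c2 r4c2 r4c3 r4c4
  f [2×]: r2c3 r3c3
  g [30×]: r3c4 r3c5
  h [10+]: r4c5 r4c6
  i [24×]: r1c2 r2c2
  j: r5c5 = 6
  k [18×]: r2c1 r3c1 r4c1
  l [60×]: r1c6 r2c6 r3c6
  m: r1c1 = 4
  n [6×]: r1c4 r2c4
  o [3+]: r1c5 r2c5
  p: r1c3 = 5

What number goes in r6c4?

Cage m is given, so r1c1 = 4.
4 is placed in row 1; hence r1c2 = 6.
Cage p is given, which forces r1c3 = 5.
6 is placed in column 2, which forces r2c2 = 4.
Cage j is a single given cell, so r5c5 = 6.
Cage g's pair has product 30, so r3c4 = 6.
Column 5 now contains 6, leaving r3c5 = 5.
Row 3 now contains 5, which forces r3c6 = 4.
Column 5 now contains 6, so r4c5 = 4.
Cage h needs two cells with sum 10, so r4c6 = 6.
Cage c's pair has product 12, which forces r5c2 = 3.
Cage c's pair has product 12, so r5c3 = 4.
Row 5 now contains 4; hence r5c4 = 1.
Row 5 now contains 1, leaving r5c6 = 2.
Column 2 already has 3; hence r6c2 = 5.
1 is placed in column 4, which forces r6c4 = 4.
Column 6 now contains 2; hence r1c6 = 3.
Cage k needs product 18, so r2c1 = 6.
6 is placed in column 6; hence r2c6 = 5.
The 4 cells of cage e must have sum 11, so r4c3 = 3.
The 4 cells of cage e must have sum 11; hence r4c4 = 5.
Row 5 already has 3, leaving r5c1 = 5.
Column 1 already has 6; hence r6c1 = 2.
Row 6 now contains 2, leaving r6c3 = 6.
3 is placed in column 6, which forces r6c6 = 1.
Row 1 already has 3; hence r1c4 = 2.
Row 1 already has 2; hence r1c5 = 1.
Cage n's pair has product 6, so r2c4 = 3.
Column 5 now contains 1, leaving r2c5 = 2.
Cage k has product 18, leaving r3c1 = 3.
Row 4 now contains 3; hence r4c1 = 1.
1 is placed in row 4; hence r4c2 = 2.
Row 6 now contains 1, which forces r6c5 = 3.
Row 2 now contains 2, so r2c3 = 1.
2 is placed in column 2, so r3c2 = 1.
Cage f needs two cells with product 2; hence r3c3 = 2.
Filled in: 4 6 5 2 1 3 / 6 4 1 3 2 5 / 3 1 2 6 5 4 / 1 2 3 5 4 6 / 5 3 4 1 6 2 / 2 5 6 4 3 1.

4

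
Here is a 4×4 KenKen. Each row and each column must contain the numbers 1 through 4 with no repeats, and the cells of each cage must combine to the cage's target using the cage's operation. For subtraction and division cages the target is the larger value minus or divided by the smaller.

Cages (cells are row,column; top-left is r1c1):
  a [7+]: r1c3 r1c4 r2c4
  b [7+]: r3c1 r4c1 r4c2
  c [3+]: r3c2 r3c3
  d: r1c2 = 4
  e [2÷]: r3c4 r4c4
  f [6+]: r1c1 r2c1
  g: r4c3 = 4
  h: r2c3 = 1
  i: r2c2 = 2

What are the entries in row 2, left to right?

4 2 1 3

D is a freebie, leaving r1c2 = 4.
Cage i is a single given cell, so r2c2 = 2.
H is a freebie, leaving r2c3 = 1.
2 is placed in column 2; hence r3c2 = 1.
Column 3 now contains 1, leaving r3c3 = 2.
2 is placed in row 3, so r3c4 = 4.
Column 2 now contains 1, leaving r4c2 = 3.
Cage g is a single given cell, so r4c3 = 4.
Row 1 already has 4, which forces r1c1 = 2.
Column 3 already has 2; hence r1c3 = 3.
The 3 cells of cage a must have sum 7, so r1c4 = 1.
2 is placed in row 2, leaving r2c1 = 4.
Column 4 now contains 4, which forces r2c4 = 3.
4 is placed in row 3, leaving r3c1 = 3.
Cage b has sum 7, so r4c1 = 1.
Cage e's pair has quotient 2; hence r4c4 = 2.
Completed grid: 2 4 3 1 / 4 2 1 3 / 3 1 2 4 / 1 3 4 2.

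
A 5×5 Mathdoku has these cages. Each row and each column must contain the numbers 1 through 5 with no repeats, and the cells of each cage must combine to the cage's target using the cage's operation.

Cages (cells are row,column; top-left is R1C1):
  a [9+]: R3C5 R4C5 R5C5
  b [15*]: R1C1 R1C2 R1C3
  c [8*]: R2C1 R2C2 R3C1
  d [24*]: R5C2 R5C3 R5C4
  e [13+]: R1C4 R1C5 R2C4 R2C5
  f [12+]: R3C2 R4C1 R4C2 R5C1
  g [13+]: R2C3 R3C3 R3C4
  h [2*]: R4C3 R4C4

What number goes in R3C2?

2

Row 5 needs a 5, and only R5C5 is open for it.
The 3 cells of cage a must have sum 9, leaving R3C5 = 1.
Cage a has sum 9, which forces R4C5 = 3.
Cage f needs sum 12, leaving R3C2 = 2.
Cage f needs sum 12; hence R5C1 = 1.
The 3 cells of cage c must have product 8; hence R2C1 = 2.
Cage c has product 8, so R2C2 = 1.
Row 2 now contains 2; hence R2C5 = 4.
Row 3 already has 2, leaving R3C1 = 4.
4 is placed in row 3; hence R3C4 = 5.
Column 1 already has 4, so R4C1 = 5.
Row 4 now contains 5, which forces R4C2 = 4.
Column 2 now contains 4; hence R5C2 = 3.
5 is placed in column 1, which forces R1C1 = 3.
3 is placed in column 2; hence R1C2 = 5.
Cage b has product 15; hence R1C3 = 1.
Cage e has sum 13, which forces R1C4 = 4.
Column 5 already has 4, leaving R1C5 = 2.
Row 2 already has 4, leaving R2C3 = 5.
Column 4 already has 5, so R2C4 = 3.
Row 3 already has 5, leaving R3C3 = 3.
Column 3 now contains 1; hence R4C3 = 2.
Row 4 now contains 2, which forces R4C4 = 1.
Column 3 now contains 2, leaving R5C3 = 4.
Column 4 now contains 4, so R5C4 = 2.
The full grid is 3 5 1 4 2 / 2 1 5 3 4 / 4 2 3 5 1 / 5 4 2 1 3 / 1 3 4 2 5.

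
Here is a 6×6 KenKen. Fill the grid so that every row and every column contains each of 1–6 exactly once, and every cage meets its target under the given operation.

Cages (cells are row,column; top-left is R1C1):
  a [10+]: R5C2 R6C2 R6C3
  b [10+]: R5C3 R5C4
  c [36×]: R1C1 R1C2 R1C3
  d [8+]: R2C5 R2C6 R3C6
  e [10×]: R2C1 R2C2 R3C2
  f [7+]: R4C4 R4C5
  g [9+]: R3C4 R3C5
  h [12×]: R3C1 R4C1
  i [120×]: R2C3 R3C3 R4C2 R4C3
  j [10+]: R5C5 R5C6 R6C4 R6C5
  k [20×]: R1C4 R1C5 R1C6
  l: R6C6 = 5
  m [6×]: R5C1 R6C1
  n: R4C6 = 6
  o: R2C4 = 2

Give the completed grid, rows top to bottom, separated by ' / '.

Cage o is a single given cell, which forces R2C4 = 2.
Cage n is given, leaving R4C6 = 6.
Cage l is a single given cell; hence R6C6 = 5.
Cage e has product 10, which forces R3C2 = 2.
Row 2 needs a 6, and only R2C3 is open for it.
Column 3 now contains 6, so R5C3 = 4.
Cage b needs two cells with sum 10, which forces R5C4 = 6.
Cage i needs product 120, leaving R4C2 = 4.
The two cells of cage f must have sum 7; hence R4C4 = 5.
The two cells of cage f must have sum 7, which forces R4C5 = 2.
Cage k needs product 20; hence R1C5 = 5.
The two cells of cage h must have product 12, so R3C1 = 4.
Cage i needs product 120; hence R3C3 = 5.
4 is placed in row 3, leaving R3C4 = 3.
Column 5 already has 5; hence R3C5 = 6.
Row 3 now contains 3, so R3C6 = 1.
2 is placed in row 4, which forces R4C1 = 3.
Row 4 already has 5, leaving R4C3 = 1.
1 is placed in column 6, which forces R5C6 = 2.
Cage k needs product 20; hence R1C4 = 1.
1 is placed in column 6; hence R1C6 = 4.
4 is placed in column 6, leaving R2C6 = 3.
2 is placed in row 5, which forces R5C1 = 1.
Row 5 already has 1, which forces R5C2 = 5.
Row 5 already has 1; hence R5C5 = 3.
The two cells of cage m must have product 6, which forces R6C1 = 6.
6 is placed in row 6, so R6C2 = 3.
3 is placed in row 6, leaving R6C3 = 2.
Column 4 already has 1; hence R6C4 = 4.
4 is placed in row 6, which forces R6C5 = 1.
Column 1 already has 6, so R1C1 = 2.
Column 2 already has 3; hence R1C2 = 6.
Column 3 now contains 2, which forces R1C3 = 3.
1 is placed in column 1, which forces R2C1 = 5.
5 is placed in column 2, leaving R2C2 = 1.
Row 2 already has 3, which forces R2C5 = 4.

2 6 3 1 5 4 / 5 1 6 2 4 3 / 4 2 5 3 6 1 / 3 4 1 5 2 6 / 1 5 4 6 3 2 / 6 3 2 4 1 5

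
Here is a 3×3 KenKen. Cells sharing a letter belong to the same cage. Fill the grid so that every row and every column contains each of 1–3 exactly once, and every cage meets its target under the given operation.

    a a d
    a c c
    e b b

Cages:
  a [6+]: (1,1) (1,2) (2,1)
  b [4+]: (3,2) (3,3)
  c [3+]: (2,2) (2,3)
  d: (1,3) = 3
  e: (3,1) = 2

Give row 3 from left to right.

Cage d is a single given cell, which forces (1,3) = 3.
Cage e is a single given cell; hence (3,1) = 2.
Column 3 now contains 3, so (3,3) = 1.
2 is placed in column 1, which forces (1,1) = 1.
Cage a has sum 6, which forces (1,2) = 2.
Cage a needs sum 6, leaving (2,1) = 3.
The two cells of cage c must have sum 3, which forces (2,2) = 1.
Column 3 already has 1, leaving (2,3) = 2.
Row 3 already has 1, leaving (3,2) = 3.
The full grid is 1 2 3 / 3 1 2 / 2 3 1.

2 3 1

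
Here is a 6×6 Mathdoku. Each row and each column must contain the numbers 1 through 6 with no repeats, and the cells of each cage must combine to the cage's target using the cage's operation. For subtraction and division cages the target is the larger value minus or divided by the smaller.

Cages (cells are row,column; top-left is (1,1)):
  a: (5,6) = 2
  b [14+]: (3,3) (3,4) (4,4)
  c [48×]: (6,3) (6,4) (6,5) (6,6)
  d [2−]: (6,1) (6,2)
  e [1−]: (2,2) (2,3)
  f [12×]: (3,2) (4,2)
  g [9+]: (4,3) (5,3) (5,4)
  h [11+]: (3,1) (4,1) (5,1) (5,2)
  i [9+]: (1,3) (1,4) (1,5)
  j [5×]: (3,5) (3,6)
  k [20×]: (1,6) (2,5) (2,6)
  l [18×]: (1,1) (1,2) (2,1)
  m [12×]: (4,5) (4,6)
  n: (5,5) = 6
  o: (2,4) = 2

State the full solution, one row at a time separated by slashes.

6 1 2 4 3 5 / 3 5 6 2 1 4 / 4 2 3 6 5 1 / 2 6 1 5 4 3 / 1 4 5 3 6 2 / 5 3 4 1 2 6

O is a freebie; hence (2,4) = 2.
N is a freebie, so (5,5) = 6.
Cage a is a single given cell, so (5,6) = 2.
Column 6 needs a 3, and only (4,6) is open for it.
Cage m's pair has product 12, leaving (4,5) = 4.
The only place for 3 in column 5 is (1,5).
The 3 cells of cage l must have product 18, so (2,1) = 3.
In row 1, 2 can only go at (1,3), so (1,3) = 2.
The 3 cells of cage i must have sum 9, leaving (1,4) = 4.
Cage c needs product 48, so (6,5) = 2.
Cage k needs product 20, leaving (2,6) = 4.
Cage c needs product 48, which forces (6,3) = 4.
The two cells of cage d must have difference 2; hence (6,2) = 3.
The only place for 5 in row 1 is (1,6).
Cage k has product 20, which forces (2,5) = 1.
Cage j's pair has product 5, which forces (3,5) = 5.
5 is placed in column 6, leaving (3,6) = 1.
Column 6 now contains 1; hence (6,6) = 6.
Row 3 already has 1, which forces (3,1) = 4.
Cage b has sum 14, which forces (4,4) = 5.
Row 6 already has 6; hence (6,4) = 1.
Row 4 now contains 5, so (4,3) = 1.
Cage g has sum 9, so (5,3) = 5.
Column 4 now contains 1, which forces (5,4) = 3.
Row 6 now contains 1, so (6,1) = 5.
Cage e's pair has difference 1, so (2,2) = 5.
Column 3 already has 5; hence (2,3) = 6.
Cage b needs sum 14, which forces (3,3) = 3.
Column 4 already has 3, so (3,4) = 6.
Row 4 now contains 1; hence (4,1) = 2.
Row 4 now contains 2, leaving (4,2) = 6.
5 is placed in row 5, so (5,1) = 1.
Cage h has sum 11, leaving (5,2) = 4.
Column 1 now contains 1, which forces (1,1) = 6.
Column 2 now contains 6, so (1,2) = 1.
6 is placed in row 3; hence (3,2) = 2.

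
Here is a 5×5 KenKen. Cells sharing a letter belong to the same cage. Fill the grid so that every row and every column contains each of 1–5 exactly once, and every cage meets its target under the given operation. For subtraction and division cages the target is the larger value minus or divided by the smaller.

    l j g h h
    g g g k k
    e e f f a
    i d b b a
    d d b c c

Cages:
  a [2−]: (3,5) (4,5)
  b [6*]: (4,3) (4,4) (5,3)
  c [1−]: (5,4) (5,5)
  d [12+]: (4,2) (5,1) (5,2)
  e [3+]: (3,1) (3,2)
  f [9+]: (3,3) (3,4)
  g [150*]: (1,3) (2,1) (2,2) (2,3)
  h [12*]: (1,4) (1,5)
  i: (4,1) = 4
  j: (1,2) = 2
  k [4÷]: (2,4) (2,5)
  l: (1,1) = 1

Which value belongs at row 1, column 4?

3

Cage l is a single given cell, which forces (1,1) = 1.
Cage j is a single given cell; hence (1,2) = 2.
Cage g needs product 150, which forces (1,3) = 5.
Column 1 now contains 1, which forces (3,1) = 2.
Column 2 now contains 2; hence (3,2) = 1.
Column 3 already has 5; hence (3,3) = 4.
Row 3 already has 4, which forces (3,4) = 5.
Row 3 now contains 5, so (3,5) = 3.
Cage i is given, leaving (4,1) = 4.
Cage h's pair has product 12; hence (1,4) = 3.
3 is placed in column 5, so (1,5) = 4.
Cage g has product 150, which forces (2,3) = 2.
Column 5 now contains 4, leaving (2,5) = 1.
1 is placed in column 5, so (4,5) = 5.
Cage d needs sum 12, which forces (5,2) = 4.
5 is placed in column 5; hence (5,5) = 2.
Row 2 already has 1, so (2,4) = 4.
Row 4 now contains 5, which forces (4,2) = 3.
Row 4 already has 3; hence (4,3) = 1.
Cage b needs product 6, which forces (4,4) = 2.
The 3 cells of cage d must have sum 12; hence (5,1) = 5.
1 is placed in column 3, so (5,3) = 3.
Row 5 already has 2, so (5,4) = 1.
Column 1 now contains 5, leaving (2,1) = 3.
Column 2 now contains 3, so (2,2) = 5.
Filled in: 1 2 5 3 4 / 3 5 2 4 1 / 2 1 4 5 3 / 4 3 1 2 5 / 5 4 3 1 2.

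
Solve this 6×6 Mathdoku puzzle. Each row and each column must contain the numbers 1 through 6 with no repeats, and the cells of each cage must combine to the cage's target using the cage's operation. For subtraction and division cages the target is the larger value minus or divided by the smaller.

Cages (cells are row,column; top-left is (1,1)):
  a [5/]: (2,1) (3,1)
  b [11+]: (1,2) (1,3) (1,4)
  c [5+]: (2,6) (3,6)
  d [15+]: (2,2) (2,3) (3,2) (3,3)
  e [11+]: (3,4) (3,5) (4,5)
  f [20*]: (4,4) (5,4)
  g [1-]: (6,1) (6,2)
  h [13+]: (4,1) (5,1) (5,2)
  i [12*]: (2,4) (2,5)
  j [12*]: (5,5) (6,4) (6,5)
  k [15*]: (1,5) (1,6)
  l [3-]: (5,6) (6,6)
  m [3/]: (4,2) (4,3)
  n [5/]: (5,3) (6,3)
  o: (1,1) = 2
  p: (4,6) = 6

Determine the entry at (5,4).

Cage o is a single given cell, so (1,1) = 2.
P is a freebie; hence (4,6) = 6.
In row 4, 2 can only go at (4,5), so (4,5) = 2.
(2,1) and (3,1) in column 1 are {1, 5}, leaving (4,1) = 4.
Cage m's pair has quotient 3, leaving (4,2) = 1.
(5,3) and (6,3) in column 3 are {1, 5}; hence (4,3) = 3.
Row 4 already has 4, which forces (4,4) = 5.
Column 4 now contains 5, leaving (5,4) = 4.
Cage b needs sum 11, leaving (1,4) = 1.
The only place for 2 in row 5 is (5,6).
Cage l needs two cells with difference 3, leaving (6,6) = 5.
Cage k's pair has product 15; hence (1,5) = 5.
Column 6 already has 5, which forces (1,6) = 3.
Cage n's pair has quotient 5; hence (5,3) = 5.
Cage g's pair has difference 1; hence (6,1) = 3.
Row 6 already has 5, leaving (6,3) = 1.
Row 6 already has 3, so (6,4) = 2.
Column 4 already has 2; hence (2,4) = 3.
The two cells of cage i must have product 12, leaving (2,5) = 4.
Row 2 now contains 4, leaving (2,6) = 1.
3 is placed in column 4, leaving (3,4) = 6.
Row 3 already has 6, leaving (3,5) = 3.
Column 6 already has 1; hence (3,6) = 4.
3 is placed in column 1, so (5,1) = 6.
Cage h needs sum 13; hence (5,2) = 3.
Cage j has product 12; hence (5,5) = 1.
Row 6 already has 2, so (6,2) = 4.
Cage j needs product 12, so (6,5) = 6.
Column 2 now contains 4, so (1,2) = 6.
Cage b has sum 11, which forces (1,3) = 4.
Row 2 already has 1, so (2,1) = 5.
Cage d needs sum 15, so (2,2) = 2.
Cage d needs sum 15; hence (2,3) = 6.
The two cells of cage a must have quotient 5, leaving (3,1) = 1.
Cage d has sum 15; hence (3,2) = 5.
4 is placed in row 3, so (3,3) = 2.
Completed grid: 2 6 4 1 5 3 / 5 2 6 3 4 1 / 1 5 2 6 3 4 / 4 1 3 5 2 6 / 6 3 5 4 1 2 / 3 4 1 2 6 5.

4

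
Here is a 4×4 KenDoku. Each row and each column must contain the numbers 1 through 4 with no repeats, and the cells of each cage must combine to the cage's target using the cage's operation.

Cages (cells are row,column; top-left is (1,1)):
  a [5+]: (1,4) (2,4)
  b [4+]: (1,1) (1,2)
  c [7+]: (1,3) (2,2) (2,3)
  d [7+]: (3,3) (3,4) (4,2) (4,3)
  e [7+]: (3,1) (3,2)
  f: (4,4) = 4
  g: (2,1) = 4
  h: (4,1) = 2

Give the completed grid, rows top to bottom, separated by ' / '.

1 3 4 2 / 4 2 1 3 / 3 4 2 1 / 2 1 3 4

G is a freebie, so (2,1) = 4.
Column 1 now contains 4, leaving (3,1) = 3.
Row 3 already has 3, which forces (3,2) = 4.
H is a freebie, so (4,1) = 2.
F is a freebie; hence (4,4) = 4.
Column 1 already has 3, which forces (1,1) = 1.
Cage b needs two cells with sum 4, so (1,2) = 3.
Row 1 already has 3; hence (1,4) = 2.
Column 4 already has 2, so (2,4) = 3.
Column 4 already has 2, leaving (3,4) = 1.
3 is placed in column 2; hence (4,2) = 1.
Row 4 already has 1; hence (4,3) = 3.
2 is placed in row 1; hence (1,3) = 4.
Column 2 now contains 1, which forces (2,2) = 2.
Cage c has sum 7, which forces (2,3) = 1.
1 is placed in row 3, leaving (3,3) = 2.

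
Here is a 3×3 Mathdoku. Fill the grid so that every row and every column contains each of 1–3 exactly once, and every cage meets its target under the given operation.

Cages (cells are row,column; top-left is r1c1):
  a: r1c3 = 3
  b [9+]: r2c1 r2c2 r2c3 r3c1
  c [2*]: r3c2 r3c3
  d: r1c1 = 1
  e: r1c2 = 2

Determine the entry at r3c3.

2

D is a freebie, which forces r1c1 = 1.
Cage e is given; hence r1c2 = 2.
Cage a is a single given cell, so r1c3 = 3.
Column 1 now contains 1; hence r2c1 = 2.
Row 2 already has 2, so r2c3 = 1.
Cage b has sum 9, leaving r3c1 = 3.
2 is placed in column 2, so r3c2 = 1.
Column 3 already has 1, leaving r3c3 = 2.
1 is placed in row 2, so r2c2 = 3.
The full grid is 1 2 3 / 2 3 1 / 3 1 2.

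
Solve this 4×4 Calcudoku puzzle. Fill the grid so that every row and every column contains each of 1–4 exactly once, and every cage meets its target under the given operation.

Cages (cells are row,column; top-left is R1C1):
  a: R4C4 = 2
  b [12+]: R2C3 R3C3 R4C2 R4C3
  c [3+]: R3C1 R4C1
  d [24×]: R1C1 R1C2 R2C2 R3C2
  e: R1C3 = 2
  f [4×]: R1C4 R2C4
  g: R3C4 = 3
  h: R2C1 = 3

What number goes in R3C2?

E is a freebie, leaving R1C3 = 2.
Cage h is given, which forces R2C1 = 3.
Cage g is a single given cell, so R3C4 = 3.
A is a freebie, leaving R4C4 = 2.
Cage d needs product 24, which forces R1C2 = 3.
The two cells of cage c must have sum 3; hence R3C1 = 2.
Row 4 now contains 2, leaving R4C1 = 1.
The 4 cells of cage b must have sum 12, leaving R4C2 = 4.
Cage b has sum 12, leaving R4C3 = 3.
Column 1 now contains 1, which forces R1C1 = 4.
Row 1 now contains 4, which forces R1C4 = 1.
Cage d has product 24, leaving R2C2 = 2.
Column 4 now contains 1; hence R2C4 = 4.
Column 2 now contains 4; hence R3C2 = 1.
Row 3 already has 1, leaving R3C3 = 4.
4 is placed in row 2; hence R2C3 = 1.
The full grid is 4 3 2 1 / 3 2 1 4 / 2 1 4 3 / 1 4 3 2.

1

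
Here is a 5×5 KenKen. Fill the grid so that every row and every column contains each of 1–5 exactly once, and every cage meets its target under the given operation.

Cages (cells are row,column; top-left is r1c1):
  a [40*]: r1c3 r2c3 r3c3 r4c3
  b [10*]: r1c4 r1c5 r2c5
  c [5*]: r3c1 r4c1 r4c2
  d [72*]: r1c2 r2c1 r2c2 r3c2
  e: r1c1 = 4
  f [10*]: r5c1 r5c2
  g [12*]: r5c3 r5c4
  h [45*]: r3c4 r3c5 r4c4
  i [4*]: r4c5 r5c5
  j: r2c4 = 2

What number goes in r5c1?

2

E is a freebie, which forces r1c1 = 4.
The 4 cells of cage d must have product 72, so r2c1 = 3.
J is a freebie, which forces r2c4 = 2.
Cage c needs product 5, leaving r3c1 = 1.
Cage h has product 45, which forces r3c4 = 5.
Cage h has product 45, which forces r3c5 = 3.
Cage c needs product 5, which forces r4c1 = 5.
The 3 cells of cage c must have product 5, so r4c2 = 1.
The 3 cells of cage h must have product 45, so r4c4 = 3.
1 is placed in row 4, which forces r4c5 = 4.
Column 1 already has 5; hence r5c1 = 2.
Row 5 already has 2, so r5c2 = 5.
Column 4 already has 3; hence r5c4 = 4.
Column 5 already has 4, so r5c5 = 1.
The 4 cells of cage d must have product 72, so r1c2 = 3.
5 is placed in column 4; hence r1c4 = 1.
The 3 cells of cage b must have product 10, so r1c5 = 2.
2 is placed in row 2, leaving r2c2 = 4.
1 is placed in column 5, so r2c5 = 5.
Cage d has product 72; hence r3c2 = 2.
Cage a has product 40, which forces r3c3 = 4.
4 is placed in row 4, leaving r4c3 = 2.
Row 5 already has 4; hence r5c3 = 3.
Row 1 already has 1; hence r1c3 = 5.
5 is placed in row 2, which forces r2c3 = 1.
Filled in: 4 3 5 1 2 / 3 4 1 2 5 / 1 2 4 5 3 / 5 1 2 3 4 / 2 5 3 4 1.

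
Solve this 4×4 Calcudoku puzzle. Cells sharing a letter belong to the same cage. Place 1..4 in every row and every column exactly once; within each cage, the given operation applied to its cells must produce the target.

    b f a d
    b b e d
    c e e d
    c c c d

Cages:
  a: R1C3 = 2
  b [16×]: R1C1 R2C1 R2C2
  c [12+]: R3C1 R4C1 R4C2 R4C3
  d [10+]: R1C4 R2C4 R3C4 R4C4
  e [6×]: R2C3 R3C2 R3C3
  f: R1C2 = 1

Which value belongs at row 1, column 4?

3

Cage f is given, leaving R1C2 = 1.
Cage a is a single given cell, which forces R1C3 = 2.
2 is placed in row 1; hence R1C1 = 4.
Row 1 already has 4, which forces R1C4 = 3.
Cage b needs product 16, so R2C1 = 1.
Cage b has product 16, which forces R2C2 = 4.
Row 2 now contains 1, leaving R2C3 = 3.
4 is placed in row 2, which forces R2C4 = 2.
Column 1 already has 4; hence R3C1 = 3.
Cage e has product 6, leaving R3C2 = 2.
3 is placed in column 3, which forces R3C3 = 1.
Row 3 already has 1, leaving R3C4 = 4.
Column 1 already has 3, leaving R4C1 = 2.
2 is placed in column 2; hence R4C2 = 3.
1 is placed in column 3, so R4C3 = 4.
Column 4 already has 4, which forces R4C4 = 1.
Filled in: 4 1 2 3 / 1 4 3 2 / 3 2 1 4 / 2 3 4 1.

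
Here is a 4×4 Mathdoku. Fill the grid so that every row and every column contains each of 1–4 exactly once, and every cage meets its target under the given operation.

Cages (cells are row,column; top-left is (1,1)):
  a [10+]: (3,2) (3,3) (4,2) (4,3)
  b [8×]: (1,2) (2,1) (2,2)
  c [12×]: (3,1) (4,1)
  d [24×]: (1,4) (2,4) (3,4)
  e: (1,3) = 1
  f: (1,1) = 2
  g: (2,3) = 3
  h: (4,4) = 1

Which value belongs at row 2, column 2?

2

Cage f is a single given cell, which forces (1,1) = 2.
Cage e is a single given cell, leaving (1,3) = 1.
Cage g is a single given cell, so (2,3) = 3.
H is a freebie, which forces (4,4) = 1.
1 is placed in row 1; hence (1,2) = 4.
4 is placed in row 1, so (1,4) = 3.
Cage b has product 8, so (2,1) = 1.
The 3 cells of cage b must have product 8, so (2,2) = 2.
2 is placed in row 2, leaving (2,4) = 4.
The 4 cells of cage a must have sum 10; hence (3,2) = 1.
4 is placed in column 4; hence (3,4) = 2.
Cage a needs sum 10, so (4,2) = 3.
Cage c's pair has product 12, which forces (3,1) = 3.
2 is placed in row 3; hence (3,3) = 4.
Row 4 already has 3, leaving (4,1) = 4.
Cage a has sum 10, so (4,3) = 2.
Filled in: 2 4 1 3 / 1 2 3 4 / 3 1 4 2 / 4 3 2 1.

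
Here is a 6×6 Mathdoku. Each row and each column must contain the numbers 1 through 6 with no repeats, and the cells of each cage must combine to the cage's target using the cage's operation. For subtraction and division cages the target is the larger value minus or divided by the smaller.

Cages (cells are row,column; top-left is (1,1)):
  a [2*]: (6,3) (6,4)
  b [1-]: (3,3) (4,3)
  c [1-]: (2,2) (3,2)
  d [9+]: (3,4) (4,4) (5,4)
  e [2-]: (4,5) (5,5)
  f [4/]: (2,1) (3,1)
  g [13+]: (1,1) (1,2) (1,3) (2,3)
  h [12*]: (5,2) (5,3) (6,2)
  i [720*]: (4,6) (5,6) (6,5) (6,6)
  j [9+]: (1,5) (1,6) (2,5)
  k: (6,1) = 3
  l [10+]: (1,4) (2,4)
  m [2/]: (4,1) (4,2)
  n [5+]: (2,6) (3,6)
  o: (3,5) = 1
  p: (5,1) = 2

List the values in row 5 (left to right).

2 1 3 5 4 6

Cage o is a single given cell; hence (3,5) = 1.
Cage p is given; hence (5,1) = 2.
Cage k is a single given cell, leaving (6,1) = 3.
The 4 cells of cage i must have product 720; hence (6,5) = 6.
Cage f's pair has quotient 4; hence (2,1) = 1.
1 is placed in row 3, which forces (3,1) = 4.
Column 1 already has 4, so (4,1) = 6.
6 is placed in column 1, leaving (1,1) = 5.
Cage m needs two cells with quotient 2; hence (4,2) = 3.
Cage i has product 720, leaving (5,6) = 6.
Cage h needs product 12, which forces (5,3) = 3.
3 is placed in row 5, leaving (5,5) = 4.
Cage e needs two cells with difference 2, so (4,5) = 2.
Row 5 now contains 4, leaving (5,2) = 1.
Row 5 already has 1, so (5,4) = 5.
Cage h has product 12, leaving (6,2) = 4.
Row 6 now contains 4, leaving (6,6) = 5.
1 is placed in column 2, so (1,2) = 2.
Column 5 now contains 2, leaving (1,5) = 3.
Cage j has sum 9, which forces (1,6) = 1.
The 3 cells of cage j must have sum 9, so (2,5) = 5.
The 3 cells of cage d must have sum 9, which forces (3,4) = 3.
3 is placed in row 3, leaving (3,6) = 2.
Column 4 now contains 5; hence (4,4) = 1.
Column 6 already has 5; hence (4,6) = 4.
Column 4 already has 1, leaving (6,4) = 2.
Row 1 now contains 1, leaving (1,3) = 4.
4 is placed in row 1; hence (1,4) = 6.
5 is placed in row 2; hence (2,2) = 6.
5 is placed in row 2; hence (2,3) = 2.
Column 4 now contains 6; hence (2,4) = 4.
Column 6 already has 2, leaving (2,6) = 3.
The two cells of cage c must have difference 1, leaving (3,2) = 5.
Cage b needs two cells with difference 1, so (3,3) = 6.
Row 4 already has 4, leaving (4,3) = 5.
2 is placed in row 6, leaving (6,3) = 1.
Completed grid: 5 2 4 6 3 1 / 1 6 2 4 5 3 / 4 5 6 3 1 2 / 6 3 5 1 2 4 / 2 1 3 5 4 6 / 3 4 1 2 6 5.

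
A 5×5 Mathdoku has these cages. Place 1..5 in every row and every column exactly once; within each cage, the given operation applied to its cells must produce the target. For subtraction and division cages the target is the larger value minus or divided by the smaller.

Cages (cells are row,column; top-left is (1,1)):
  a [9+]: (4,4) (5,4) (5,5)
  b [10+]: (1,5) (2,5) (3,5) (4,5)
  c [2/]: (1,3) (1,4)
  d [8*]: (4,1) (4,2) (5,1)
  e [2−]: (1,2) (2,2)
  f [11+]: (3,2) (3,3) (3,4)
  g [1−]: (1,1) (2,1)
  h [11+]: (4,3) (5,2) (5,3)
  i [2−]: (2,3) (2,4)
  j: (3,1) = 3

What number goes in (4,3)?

J is a freebie, which forces (3,1) = 3.
Row 3 needs a 1, and only (3,5) is open for it.
In column 5, 5 can only go at (5,5), so (5,5) = 5.
Row 4 needs a 5, and only (4,3) is open for it.
The only place for 3 in row 5 is (5,4).
Column 4 now contains 3, leaving (4,4) = 1.
Cage d has product 8, so (5,1) = 1.
In row 2, 1 can only go at (2,2), so (2,2) = 1.
The two cells of cage e must have difference 2; hence (1,2) = 3.
The only place for 1 in row 1 is (1,3).
Cage c needs two cells with quotient 2, which forces (1,4) = 2.
Row 1 now contains 2, which forces (1,5) = 4.
4 is placed in row 1, so (1,1) = 5.
The two cells of cage g must have difference 1, which forces (2,1) = 4.
Row 2 now contains 4, which forces (2,4) = 5.
Column 4 now contains 5; hence (3,4) = 4.
Column 1 now contains 4; hence (4,1) = 2.
Row 4 now contains 2; hence (4,2) = 4.
Row 4 now contains 2, leaving (4,5) = 3.
Column 2 already has 4, leaving (5,2) = 2.
2 is placed in row 5, which forces (5,3) = 4.
Cage i's pair has difference 2, so (2,3) = 3.
3 is placed in column 5, which forces (2,5) = 2.
2 is placed in column 2; hence (3,2) = 5.
Row 3 already has 4, which forces (3,3) = 2.
Completed grid: 5 3 1 2 4 / 4 1 3 5 2 / 3 5 2 4 1 / 2 4 5 1 3 / 1 2 4 3 5.

5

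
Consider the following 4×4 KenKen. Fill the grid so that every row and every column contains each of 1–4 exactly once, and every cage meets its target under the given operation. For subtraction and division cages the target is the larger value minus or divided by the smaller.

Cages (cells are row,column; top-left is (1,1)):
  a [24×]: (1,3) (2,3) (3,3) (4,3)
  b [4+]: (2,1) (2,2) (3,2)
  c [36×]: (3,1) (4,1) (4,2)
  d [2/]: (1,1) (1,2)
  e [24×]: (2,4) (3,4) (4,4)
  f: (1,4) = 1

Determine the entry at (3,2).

1

Cage f is a single given cell, leaving (1,4) = 1.
Cage b has sum 4, which forces (2,1) = 1.
The 3 cells of cage b must have sum 4, so (2,2) = 2.
Cage c needs product 36, which forces (3,1) = 3.
Cage b has sum 4, so (3,2) = 1.
Cage c has product 36, which forces (4,1) = 4.
Cage c needs product 36, leaving (4,2) = 3.
Row 4 now contains 3, which forces (4,4) = 2.
4 is placed in column 1, so (1,1) = 2.
2 is placed in column 2, which forces (1,2) = 4.
Row 1 already has 4, which forces (1,3) = 3.
Column 3 now contains 3, leaving (2,3) = 4.
Cage e needs product 24, which forces (2,4) = 3.
Column 3 now contains 4; hence (3,3) = 2.
Column 4 already has 2; hence (3,4) = 4.
2 is placed in row 4, leaving (4,3) = 1.
Completed grid: 2 4 3 1 / 1 2 4 3 / 3 1 2 4 / 4 3 1 2.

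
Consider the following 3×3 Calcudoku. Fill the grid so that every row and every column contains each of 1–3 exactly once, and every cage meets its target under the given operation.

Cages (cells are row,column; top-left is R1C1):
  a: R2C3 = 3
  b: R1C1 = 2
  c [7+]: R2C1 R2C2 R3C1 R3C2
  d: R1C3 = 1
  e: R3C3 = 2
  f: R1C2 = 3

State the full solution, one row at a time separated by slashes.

2 3 1 / 1 2 3 / 3 1 2

B is a freebie, which forces R1C1 = 2.
Cage f is a single given cell; hence R1C2 = 3.
Cage d is given, so R1C3 = 1.
A is a freebie; hence R2C3 = 3.
Cage e is given; hence R3C3 = 2.
Row 2 already has 3, leaving R2C1 = 1.
Cage c has sum 7, leaving R2C2 = 2.
Cage c needs sum 7, so R3C1 = 3.
Row 3 already has 2, so R3C2 = 1.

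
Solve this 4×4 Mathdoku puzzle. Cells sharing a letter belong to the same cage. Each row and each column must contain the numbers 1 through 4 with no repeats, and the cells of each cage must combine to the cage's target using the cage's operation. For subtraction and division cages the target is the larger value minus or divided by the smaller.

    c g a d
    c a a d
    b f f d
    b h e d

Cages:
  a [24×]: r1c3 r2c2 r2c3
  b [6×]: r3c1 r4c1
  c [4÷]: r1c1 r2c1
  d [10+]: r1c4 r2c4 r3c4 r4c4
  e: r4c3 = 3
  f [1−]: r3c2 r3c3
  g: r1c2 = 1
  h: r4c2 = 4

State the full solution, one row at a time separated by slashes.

4 1 2 3 / 1 3 4 2 / 3 2 1 4 / 2 4 3 1

G is a freebie, so r1c2 = 1.
Cage h is given, so r4c2 = 4.
Cage e is a single given cell; hence r4c3 = 3.
Row 1 already has 1; hence r1c1 = 4.
Row 1 now contains 4, leaving r1c3 = 2.
Row 1 now contains 2, which forces r1c4 = 3.
The two cells of cage c must have quotient 4, so r2c1 = 1.
The 3 cells of cage a must have product 24, which forces r2c2 = 3.
2 is placed in column 3, leaving r2c3 = 4.
Row 2 now contains 4; hence r2c4 = 2.
Cage b needs two cells with product 6, leaving r3c1 = 3.
Column 2 already has 3; hence r3c2 = 2.
Column 3 already has 4; hence r3c3 = 1.
Row 3 now contains 1, so r3c4 = 4.
Row 4 already has 3, so r4c1 = 2.
Column 4 now contains 2, so r4c4 = 1.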